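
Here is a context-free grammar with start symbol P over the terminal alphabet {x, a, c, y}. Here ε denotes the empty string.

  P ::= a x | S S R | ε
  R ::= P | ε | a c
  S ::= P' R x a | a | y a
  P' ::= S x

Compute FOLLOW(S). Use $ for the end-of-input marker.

FIRST(P): from P::=a x we get {a}; from P::=S S R we get {a, y}; from P::=ε we get {ε}. So FIRST(P) = {ε, a, y}.
FIRST(R): from R::=P we get {ε, a, y}; from R::=ε we get {ε}; from R::=a c we get {a}. So FIRST(R) = {ε, a, y}.
FIRST(S): from S::=P' R x a we get {a, y}; from S::=a we get {a}; from S::=y a we get {y}. So FIRST(S) = {a, y}.
FIRST(P'): from P'::=S x we get {a, y}. So FIRST(P') = {a, y}.
FOLLOW(P) includes $ since P is the start symbol.
FOLLOW(P'): in S::=P' R x a, P' is followed by R x a with FIRST {a, x, y}. Thus FOLLOW(P') = {a, x, y}.
FOLLOW(P): in R::=P, the suffix after P is empty, so FOLLOW(P) ⊇ FOLLOW(R) = {$, x}. Thus FOLLOW(P) = {$, x}.
FOLLOW(R): in P::=S S R, the suffix after R is empty, so FOLLOW(R) ⊇ FOLLOW(P) = {$, x}; in S::=P' R x a, R is followed by x a with FIRST {x}. Thus FOLLOW(R) = {$, x}.
FOLLOW(S): in P::=S S R (occurrence 1), S is followed by S R with FIRST {a, y}; in P::=S S R (occurrence 2), S is followed by R with FIRST {ε, a, y}; in P::=S S R (occurrence 2), the suffix after S is nullable, so FOLLOW(S) ⊇ FOLLOW(P) = {$, x}; in P'::=S x, S is followed by x with FIRST {x}. Thus FOLLOW(S) = {$, a, x, y}.

{$, a, x, y}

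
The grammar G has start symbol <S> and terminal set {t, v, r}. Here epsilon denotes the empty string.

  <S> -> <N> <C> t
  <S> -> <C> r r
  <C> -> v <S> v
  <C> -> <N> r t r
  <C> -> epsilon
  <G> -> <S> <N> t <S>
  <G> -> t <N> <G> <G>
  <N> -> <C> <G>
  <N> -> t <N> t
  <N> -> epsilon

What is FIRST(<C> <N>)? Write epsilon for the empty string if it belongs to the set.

{epsilon, r, t, v}

FIRST(<S>): from <S>-><N> <C> t we get {r, t, v}; from <S>-><C> r r we get {r, t, v}. So FIRST(<S>) = {r, t, v}.
FIRST(<G>): from <G>-><S> <N> t <S> we get {r, t, v}; from <G>->t <N> <G> <G> we get {t}. So FIRST(<G>) = {r, t, v}.
FIRST(<C>): from <C>->v <S> v we get {v}; from <C>-><N> r t r we get {r, t, v}; from <C>->epsilon we get {epsilon}. So FIRST(<C>) = {epsilon, r, t, v}.
FIRST(<N>): from <N>-><C> <G> we get {r, t, v}; from <N>->t <N> t we get {t}; from <N>->epsilon we get {epsilon}. So FIRST(<N>) = {epsilon, r, t, v}.
FIRST(<C> <N>): take FIRST of each symbol in turn, carrying on past any symbol whose FIRST contains epsilon; result {epsilon, r, t, v}.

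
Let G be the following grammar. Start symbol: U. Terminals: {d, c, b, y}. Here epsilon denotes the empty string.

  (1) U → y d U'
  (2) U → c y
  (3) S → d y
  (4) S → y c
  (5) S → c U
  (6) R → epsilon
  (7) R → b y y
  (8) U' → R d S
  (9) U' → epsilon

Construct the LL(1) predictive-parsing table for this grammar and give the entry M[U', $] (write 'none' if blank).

FIRST(U): from U→y d U' we get {y}; from U→c y we get {c}. So FIRST(U) = {c, y}.
FIRST(S): from S→d y we get {d}; from S→y c we get {y}; from S→c U we get {c}. So FIRST(S) = {c, d, y}.
FIRST(R): from R→epsilon we get {epsilon}; from R→b y y we get {b}. So FIRST(R) = {epsilon, b}.
FIRST(U'): from U'→R d S we get {b, d}; from U'→epsilon we get {epsilon}. So FIRST(U') = {epsilon, b, d}.
FOLLOW(U) includes $ since U is the start symbol.
FOLLOW(U): in S→c U, the suffix after U is empty, so FOLLOW(U) ⊇ FOLLOW(S) = {$}. Thus FOLLOW(U) = {$}.
FOLLOW(U'): in U→y d U', the suffix after U' is empty, so FOLLOW(U') ⊇ FOLLOW(U) = {$}. Thus FOLLOW(U') = {$}.
For U' → R d S: FIRST(R d S) = {b, d}, so it goes in M[U', t] for t ∈ {b, d}.
For U' → epsilon: FIRST(epsilon) = {epsilon}, so it goes in M[U', t] for t ∈ {}; since epsilon ∈ FIRST, also for every t ∈ FOLLOW(U') = {$}.

U' → epsilon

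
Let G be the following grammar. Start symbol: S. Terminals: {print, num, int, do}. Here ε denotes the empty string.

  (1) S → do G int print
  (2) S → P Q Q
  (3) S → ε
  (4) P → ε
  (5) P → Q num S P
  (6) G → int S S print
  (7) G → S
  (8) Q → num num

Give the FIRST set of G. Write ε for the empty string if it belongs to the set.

FIRST(Q) = {num}
FIRST(P) = {ε, num}  (via Q num S P)
FIRST(S) = {ε, do, num}  (via P Q Q)
FIRST(G) = {ε, do, int, num}  (via S)

{ε, do, int, num}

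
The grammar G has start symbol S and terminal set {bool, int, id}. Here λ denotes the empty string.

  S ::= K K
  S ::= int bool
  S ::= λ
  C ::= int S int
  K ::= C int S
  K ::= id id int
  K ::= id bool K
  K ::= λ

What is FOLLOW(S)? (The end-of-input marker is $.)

FIRST(C): from C::=int S int we get {int}. So FIRST(C) = {int}.
FIRST(K): from K::=C int S we get {int}; from K::=id id int we get {id}; from K::=id bool K we get {id}; from K::=λ we get {λ}. So FIRST(K) = {λ, id, int}.
FIRST(S): from S::=K K we get {λ, id, int}; from S::=int bool we get {int}; from S::=λ we get {λ}. So FIRST(S) = {λ, id, int}.
FOLLOW(S) includes $ since S is the start symbol.
FOLLOW(C): in K::=C int S, C is followed by int S with FIRST {int}. Thus FOLLOW(C) = {int}.
FOLLOW(S): in C::=int S int, S is followed by int with FIRST {int}; in K::=C int S, the suffix after S is empty, so FOLLOW(S) ⊇ FOLLOW(K) = {$, id, int}. Thus FOLLOW(S) = {$, id, int}.
FOLLOW(K): in S::=K K (occurrence 1), K is followed by K with FIRST {λ, id, int}; in S::=K K (occurrence 1), the suffix after K is nullable, so FOLLOW(K) ⊇ FOLLOW(S) = {$, id, int}; in S::=K K (occurrence 2), the suffix after K is empty, so FOLLOW(K) ⊇ FOLLOW(S) = {$, id, int}; in K::=id bool K, the suffix after K is empty (adds nothing new). Thus FOLLOW(K) = {$, id, int}.

{$, id, int}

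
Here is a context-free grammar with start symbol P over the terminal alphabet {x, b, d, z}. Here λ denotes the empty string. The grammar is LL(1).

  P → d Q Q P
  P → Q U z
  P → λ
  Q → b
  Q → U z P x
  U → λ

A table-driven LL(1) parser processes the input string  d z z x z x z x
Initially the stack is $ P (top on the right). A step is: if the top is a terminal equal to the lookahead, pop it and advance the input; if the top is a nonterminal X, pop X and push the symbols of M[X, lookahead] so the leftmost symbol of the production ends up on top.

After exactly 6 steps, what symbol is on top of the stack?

     Stack          Input              Action
  1  $ P            d z z x z x z x $  expand P → d Q Q P
  2  $ P Q Q d      d z z x z x z x $  match d
  3  $ P Q Q        z z x z x z x $    expand Q → U z P x
  4  $ P Q x P z U  z z x z x z x $    expand U → λ
  5  $ P Q x P z    z z x z x z x $    match z
  6  $ P Q x P      z x z x z x $      expand P → Q U z
Stack after step 6: $ P Q x z U Q (top = Q).

Q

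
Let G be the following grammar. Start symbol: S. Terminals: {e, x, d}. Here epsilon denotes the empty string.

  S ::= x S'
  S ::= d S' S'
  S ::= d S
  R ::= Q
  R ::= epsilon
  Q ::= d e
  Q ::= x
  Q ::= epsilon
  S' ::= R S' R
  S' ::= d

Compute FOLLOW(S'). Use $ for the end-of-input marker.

{$, d, x}

FIRST(S): from S::=x S' we get {x}; from S::=d S' S' we get {d}; from S::=d S we get {d}. So FIRST(S) = {d, x}.
FIRST(Q): from Q::=d e we get {d}; from Q::=x we get {x}; from Q::=epsilon we get {epsilon}. So FIRST(Q) = {epsilon, d, x}.
FIRST(R): from R::=Q we get {epsilon, d, x}; from R::=epsilon we get {epsilon}. So FIRST(R) = {epsilon, d, x}.
FIRST(S'): from S'::=R S' R we get {d, x}; from S'::=d we get {d}. So FIRST(S') = {d, x}.
FOLLOW(S) includes $ since S is the start symbol.
FOLLOW(S): in S::=d S, the suffix after S is empty (adds nothing new). Thus FOLLOW(S) = {$}.
FOLLOW(S'): in S::=x S', the suffix after S' is empty, so FOLLOW(S') ⊇ FOLLOW(S) = {$}; in S::=d S' S' (occurrence 1), S' is followed by S' with FIRST {d, x}; in S::=d S' S' (occurrence 2), the suffix after S' is empty, so FOLLOW(S') ⊇ FOLLOW(S) = {$}; in S'::=R S' R, S' is followed by R with FIRST {epsilon, d, x}; in S'::=R S' R, the suffix after S' is nullable (adds nothing new). Thus FOLLOW(S') = {$, d, x}.
FOLLOW(R): in S'::=R S' R (occurrence 1), R is followed by S' R with FIRST {d, x}; in S'::=R S' R (occurrence 2), the suffix after R is empty, so FOLLOW(R) ⊇ FOLLOW(S') = {$, d, x}. Thus FOLLOW(R) = {$, d, x}.
FOLLOW(Q): in R::=Q, the suffix after Q is empty, so FOLLOW(Q) ⊇ FOLLOW(R) = {$, d, x}. Thus FOLLOW(Q) = {$, d, x}.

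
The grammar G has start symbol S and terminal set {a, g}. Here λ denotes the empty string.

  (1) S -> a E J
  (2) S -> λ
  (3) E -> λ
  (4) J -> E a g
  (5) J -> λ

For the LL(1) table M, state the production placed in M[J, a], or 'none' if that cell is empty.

FIRST(S) = {λ, a}
FIRST(E) = {λ}
FIRST(J) = {λ, a}  (via E a g)
FOLLOW(S) includes $ since S is the start symbol.
FOLLOW(S): S appears on no right-hand side. Thus FOLLOW(S) = {$}.
FOLLOW(J): in S->a E J, the suffix after J is empty, so FOLLOW(J) ⊇ FOLLOW(S) = {$}. Thus FOLLOW(J) = {$}.
For J -> E a g: FIRST(E a g) = {a}, so it goes in M[J, t] for t ∈ {a}.
For J -> λ: FIRST(λ) = {λ}, so it goes in M[J, t] for t ∈ {}; since λ ∈ FIRST, also for every t ∈ FOLLOW(J) = {$}.

J -> E a g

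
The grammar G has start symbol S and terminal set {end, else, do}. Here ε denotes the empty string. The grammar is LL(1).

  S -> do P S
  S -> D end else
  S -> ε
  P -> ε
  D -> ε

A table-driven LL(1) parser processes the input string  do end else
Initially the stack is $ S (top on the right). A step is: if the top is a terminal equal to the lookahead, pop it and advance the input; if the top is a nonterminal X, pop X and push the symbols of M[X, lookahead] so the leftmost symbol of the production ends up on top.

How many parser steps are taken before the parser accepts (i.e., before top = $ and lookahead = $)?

     Stack         Input          Action
  1  $ S           do end else $  expand S -> do P S
  2  $ S P do      do end else $  match do
  3  $ S P         end else $     expand P -> ε
  4  $ S           end else $     expand S -> D end else
  5  $ else end D  end else $     expand D -> ε
  6  $ else end    end else $     match end
  7  $ else        else $         match else
Accept reached after 7 steps.

7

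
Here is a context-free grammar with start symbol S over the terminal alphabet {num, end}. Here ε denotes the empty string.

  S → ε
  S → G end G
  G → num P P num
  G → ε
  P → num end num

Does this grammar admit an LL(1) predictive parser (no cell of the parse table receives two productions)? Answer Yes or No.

FIRST(S) = {ε, end, num}
FIRST(G) = {ε, num}
FIRST(P) = {num}
FOLLOW(S) = {$}
FOLLOW(G) = {$, end}
FOLLOW(P) = {num}
Each cell of M receives at most one production.

Yes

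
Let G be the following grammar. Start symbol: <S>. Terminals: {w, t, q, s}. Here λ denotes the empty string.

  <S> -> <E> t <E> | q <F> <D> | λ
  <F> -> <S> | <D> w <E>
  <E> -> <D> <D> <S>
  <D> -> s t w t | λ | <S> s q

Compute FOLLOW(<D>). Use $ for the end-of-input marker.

{$, q, s, t, w}

FIRST(<S>): from <S>-><E> t <E> we get {q, s, t}; from <S>->q <F> <D> we get {q}; from <S>->λ we get {λ}. So FIRST(<S>) = {λ, q, s, t}.
FIRST(<D>): from <D>->s t w t we get {s}; from <D>->λ we get {λ}; from <D>-><S> s q we get {q, s, t}. So FIRST(<D>) = {λ, q, s, t}.
FIRST(<F>): from <F>-><S> we get {λ, q, s, t}; from <F>-><D> w <E> we get {q, s, t, w}. So FIRST(<F>) = {λ, q, s, t, w}.
FIRST(<E>): from <E>-><D> <D> <S> we get {λ, q, s, t}. So FIRST(<E>) = {λ, q, s, t}.
FOLLOW(<S>) includes $ since <S> is the start symbol.
FOLLOW(<S>): in <F>-><S>, the suffix after <S> is empty, so FOLLOW(<S>) ⊇ FOLLOW(<F>) = {$, q, s, t}; in <E>-><D> <D> <S>, the suffix after <S> is empty, so FOLLOW(<S>) ⊇ FOLLOW(<E>) = {$, q, s, t}; in <D>-><S> s q, <S> is followed by s q with FIRST {s}. Thus FOLLOW(<S>) = {$, q, s, t}.
FOLLOW(<F>): in <S>->q <F> <D>, <F> is followed by <D> with FIRST {λ, q, s, t}; in <S>->q <F> <D>, the suffix after <F> is nullable, so FOLLOW(<F>) ⊇ FOLLOW(<S>) = {$, q, s, t}. Thus FOLLOW(<F>) = {$, q, s, t}.
FOLLOW(<E>): in <S>-><E> t <E> (occurrence 1), <E> is followed by t <E> with FIRST {t}; in <S>-><E> t <E> (occurrence 2), the suffix after <E> is empty, so FOLLOW(<E>) ⊇ FOLLOW(<S>) = {$, q, s, t}; in <F>-><D> w <E>, the suffix after <E> is empty, so FOLLOW(<E>) ⊇ FOLLOW(<F>) = {$, q, s, t}. Thus FOLLOW(<E>) = {$, q, s, t}.
FOLLOW(<D>): in <S>->q <F> <D>, the suffix after <D> is empty, so FOLLOW(<D>) ⊇ FOLLOW(<S>) = {$, q, s, t}; in <F>-><D> w <E>, <D> is followed by w <E> with FIRST {w}; in <E>-><D> <D> <S> (occurrence 1), <D> is followed by <D> <S> with FIRST {λ, q, s, t}; in <E>-><D> <D> <S> (occurrence 1), the suffix after <D> is nullable, so FOLLOW(<D>) ⊇ FOLLOW(<E>) = {$, q, s, t}; in <E>-><D> <D> <S> (occurrence 2), <D> is followed by <S> with FIRST {λ, q, s, t}; in <E>-><D> <D> <S> (occurrence 2), the suffix after <D> is nullable, so FOLLOW(<D>) ⊇ FOLLOW(<E>) = {$, q, s, t}. Thus FOLLOW(<D>) = {$, q, s, t, w}.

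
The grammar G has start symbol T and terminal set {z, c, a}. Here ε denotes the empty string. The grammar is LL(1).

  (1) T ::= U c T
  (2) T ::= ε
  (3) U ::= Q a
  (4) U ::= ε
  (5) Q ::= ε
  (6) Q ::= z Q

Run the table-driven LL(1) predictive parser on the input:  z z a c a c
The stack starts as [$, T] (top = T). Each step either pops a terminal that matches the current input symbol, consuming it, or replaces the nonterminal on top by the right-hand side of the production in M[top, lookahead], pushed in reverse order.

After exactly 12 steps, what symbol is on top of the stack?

a

      Stack        Input          Action
   1  $ T          z z a c a c $  expand T ::= U c T
   2  $ T c U      z z a c a c $  expand U ::= Q a
   3  $ T c a Q    z z a c a c $  expand Q ::= z Q
   4  $ T c a Q z  z z a c a c $  match z
   5  $ T c a Q    z a c a c $    expand Q ::= z Q
   6  $ T c a Q z  z a c a c $    match z
   7  $ T c a Q    a c a c $      expand Q ::= ε
   8  $ T c a      a c a c $      match a
   9  $ T c        c a c $        match c
  10  $ T          a c $          expand T ::= U c T
  11  $ T c U      a c $          expand U ::= Q a
  12  $ T c a Q    a c $          expand Q ::= ε
Stack after step 12: $ T c a (top = a).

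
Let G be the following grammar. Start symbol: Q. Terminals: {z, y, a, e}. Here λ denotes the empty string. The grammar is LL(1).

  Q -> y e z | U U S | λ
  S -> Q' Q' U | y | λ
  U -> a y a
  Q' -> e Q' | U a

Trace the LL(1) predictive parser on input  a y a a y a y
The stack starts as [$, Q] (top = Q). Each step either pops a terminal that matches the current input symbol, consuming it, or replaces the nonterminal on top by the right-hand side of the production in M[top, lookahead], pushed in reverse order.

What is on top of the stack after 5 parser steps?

U

     Stack        Input            Action
  1  $ Q          a y a a y a y $  expand Q -> U U S
  2  $ S U U      a y a a y a y $  expand U -> a y a
  3  $ S U a y a  a y a a y a y $  match a
  4  $ S U a y    y a a y a y $    match y
  5  $ S U a      a a y a y $      match a
Stack after step 5: $ S U (top = U).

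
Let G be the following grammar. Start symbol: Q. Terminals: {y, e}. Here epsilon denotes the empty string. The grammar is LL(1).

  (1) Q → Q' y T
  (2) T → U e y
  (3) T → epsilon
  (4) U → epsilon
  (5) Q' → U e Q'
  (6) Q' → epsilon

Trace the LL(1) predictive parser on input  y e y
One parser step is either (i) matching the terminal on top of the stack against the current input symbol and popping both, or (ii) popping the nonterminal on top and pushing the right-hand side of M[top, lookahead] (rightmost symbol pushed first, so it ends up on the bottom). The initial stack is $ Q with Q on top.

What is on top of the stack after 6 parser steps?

     Stack     Input    Action
  1  $ Q       y e y $  expand Q → Q' y T
  2  $ T y Q'  y e y $  expand Q' → epsilon
  3  $ T y     y e y $  match y
  4  $ T       e y $    expand T → U e y
  5  $ y e U   e y $    expand U → epsilon
  6  $ y e     e y $    match e
Stack after step 6: $ y (top = y).

y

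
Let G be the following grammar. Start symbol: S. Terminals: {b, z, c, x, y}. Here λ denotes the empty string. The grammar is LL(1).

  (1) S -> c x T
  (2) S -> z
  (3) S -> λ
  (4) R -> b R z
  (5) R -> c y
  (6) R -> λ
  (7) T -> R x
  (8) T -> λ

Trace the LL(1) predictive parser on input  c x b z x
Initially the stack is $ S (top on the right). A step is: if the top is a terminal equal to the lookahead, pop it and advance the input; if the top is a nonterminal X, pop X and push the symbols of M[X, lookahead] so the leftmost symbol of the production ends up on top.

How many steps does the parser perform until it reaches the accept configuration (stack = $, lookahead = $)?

9

step 1: stack=$ S  input=c x b z x $  — expand S -> c x T
step 2: stack=$ T x c  input=c x b z x $  — match c
step 3: stack=$ T x  input=x b z x $  — match x
step 4: stack=$ T  input=b z x $  — expand T -> R x
step 5: stack=$ x R  input=b z x $  — expand R -> b R z
step 6: stack=$ x z R b  input=b z x $  — match b
step 7: stack=$ x z R  input=z x $  — expand R -> λ
step 8: stack=$ x z  input=z x $  — match z
step 9: stack=$ x  input=x $  — match x
Accept reached after 9 steps.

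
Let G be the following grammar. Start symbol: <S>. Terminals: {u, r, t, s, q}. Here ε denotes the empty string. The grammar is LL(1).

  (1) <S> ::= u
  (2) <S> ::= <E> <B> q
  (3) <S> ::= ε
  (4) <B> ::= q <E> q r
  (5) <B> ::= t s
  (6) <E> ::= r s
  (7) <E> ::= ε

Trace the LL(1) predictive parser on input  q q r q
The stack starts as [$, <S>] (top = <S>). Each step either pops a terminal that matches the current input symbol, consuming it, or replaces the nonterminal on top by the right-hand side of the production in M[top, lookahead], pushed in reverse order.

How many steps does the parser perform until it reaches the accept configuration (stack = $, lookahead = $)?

8

step 1: stack=$ <S>  input=q q r q $  — expand <S> ::= <E> <B> q
step 2: stack=$ q <B> <E>  input=q q r q $  — expand <E> ::= ε
step 3: stack=$ q <B>  input=q q r q $  — expand <B> ::= q <E> q r
step 4: stack=$ q r q <E> q  input=q q r q $  — match q
step 5: stack=$ q r q <E>  input=q r q $  — expand <E> ::= ε
step 6: stack=$ q r q  input=q r q $  — match q
step 7: stack=$ q r  input=r q $  — match r
step 8: stack=$ q  input=q $  — match q
Accept reached after 8 steps.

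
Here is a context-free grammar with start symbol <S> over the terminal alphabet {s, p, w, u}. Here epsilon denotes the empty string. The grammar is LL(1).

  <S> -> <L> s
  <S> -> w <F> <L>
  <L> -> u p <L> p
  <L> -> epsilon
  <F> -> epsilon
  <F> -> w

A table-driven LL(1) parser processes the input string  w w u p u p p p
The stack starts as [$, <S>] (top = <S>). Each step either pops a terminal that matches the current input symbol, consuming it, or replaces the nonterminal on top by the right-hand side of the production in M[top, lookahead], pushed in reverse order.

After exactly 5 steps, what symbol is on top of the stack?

u

step 1: stack=$ <S>  input=w w u p u p p p $  — expand <S> -> w <F> <L>
step 2: stack=$ <L> <F> w  input=w w u p u p p p $  — match w
step 3: stack=$ <L> <F>  input=w u p u p p p $  — expand <F> -> w
step 4: stack=$ <L> w  input=w u p u p p p $  — match w
step 5: stack=$ <L>  input=u p u p p p $  — expand <L> -> u p <L> p
Stack after step 5: $ p <L> p u (top = u).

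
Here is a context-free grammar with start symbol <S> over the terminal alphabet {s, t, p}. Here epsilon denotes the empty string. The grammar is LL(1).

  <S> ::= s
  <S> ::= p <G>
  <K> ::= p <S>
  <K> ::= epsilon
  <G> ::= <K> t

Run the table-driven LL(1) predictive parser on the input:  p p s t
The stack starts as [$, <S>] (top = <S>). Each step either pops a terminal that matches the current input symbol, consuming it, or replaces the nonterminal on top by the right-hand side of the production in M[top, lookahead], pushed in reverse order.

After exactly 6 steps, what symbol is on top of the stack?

s

step 1: stack=$ <S>  input=p p s t $  — expand <S> ::= p <G>
step 2: stack=$ <G> p  input=p p s t $  — match p
step 3: stack=$ <G>  input=p s t $  — expand <G> ::= <K> t
step 4: stack=$ t <K>  input=p s t $  — expand <K> ::= p <S>
step 5: stack=$ t <S> p  input=p s t $  — match p
step 6: stack=$ t <S>  input=s t $  — expand <S> ::= s
Stack after step 6: $ t s (top = s).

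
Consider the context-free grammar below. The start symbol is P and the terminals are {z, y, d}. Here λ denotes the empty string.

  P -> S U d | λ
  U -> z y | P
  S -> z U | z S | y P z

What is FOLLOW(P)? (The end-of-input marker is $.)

FIRST(S): from S->z U we get {z}; from S->z S we get {z}; from S->y P z we get {y}. So FIRST(S) = {y, z}.
FIRST(P): from P->S U d we get {y, z}; from P->λ we get {λ}. So FIRST(P) = {λ, y, z}.
FIRST(U): from U->z y we get {z}; from U->P we get {λ, y, z}. So FIRST(U) = {λ, y, z}.
FOLLOW(P) includes $ since P is the start symbol.
FOLLOW(S): in P->S U d, S is followed by U d with FIRST {d, y, z}; in S->z S, the suffix after S is empty (adds nothing new). Thus FOLLOW(S) = {d, y, z}.
FOLLOW(U): in P->S U d, U is followed by d with FIRST {d}; in S->z U, the suffix after U is empty, so FOLLOW(U) ⊇ FOLLOW(S) = {d, y, z}. Thus FOLLOW(U) = {d, y, z}.
FOLLOW(P): in U->P, the suffix after P is empty, so FOLLOW(P) ⊇ FOLLOW(U) = {d, y, z}; in S->y P z, P is followed by z with FIRST {z}. Thus FOLLOW(P) = {$, d, y, z}.

{$, d, y, z}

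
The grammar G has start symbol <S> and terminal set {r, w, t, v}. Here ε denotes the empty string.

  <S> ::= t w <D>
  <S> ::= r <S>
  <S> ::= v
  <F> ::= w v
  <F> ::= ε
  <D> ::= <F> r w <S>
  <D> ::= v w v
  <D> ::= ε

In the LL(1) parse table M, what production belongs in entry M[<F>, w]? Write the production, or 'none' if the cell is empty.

<F> ::= w v

FIRST(<S>): from <S>::=t w <D> we get {t}; from <S>::=r <S> we get {r}; from <S>::=v we get {v}. So FIRST(<S>) = {r, t, v}.
FIRST(<F>): from <F>::=w v we get {w}; from <F>::=ε we get {ε}. So FIRST(<F>) = {ε, w}.
FIRST(<D>): from <D>::=<F> r w <S> we get {r, w}; from <D>::=v w v we get {v}; from <D>::=ε we get {ε}. So FIRST(<D>) = {ε, r, v, w}.
FOLLOW(<S>) includes $ since <S> is the start symbol.
FOLLOW(<F>): in <D>::=<F> r w <S>, <F> is followed by r w <S> with FIRST {r}. Thus FOLLOW(<F>) = {r}.
For <F> ::= w v: FIRST(w v) = {w}, so it goes in M[<F>, t] for t ∈ {w}.
For <F> ::= ε: FIRST(ε) = {ε}, so it goes in M[<F>, t] for t ∈ {}; since ε ∈ FIRST, also for every t ∈ FOLLOW(<F>) = {r}.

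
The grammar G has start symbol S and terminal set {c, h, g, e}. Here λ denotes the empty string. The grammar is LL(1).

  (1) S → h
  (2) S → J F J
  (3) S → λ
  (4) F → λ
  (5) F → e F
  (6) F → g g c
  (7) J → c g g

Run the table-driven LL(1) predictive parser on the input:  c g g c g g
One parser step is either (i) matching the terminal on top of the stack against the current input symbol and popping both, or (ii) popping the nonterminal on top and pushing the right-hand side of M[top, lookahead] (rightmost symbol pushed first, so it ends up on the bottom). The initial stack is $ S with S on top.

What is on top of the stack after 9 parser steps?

g

     Stack        Input          Action
  1  $ S          c g g c g g $  expand S → J F J
  2  $ J F J      c g g c g g $  expand J → c g g
  3  $ J F g g c  c g g c g g $  match c
  4  $ J F g g    g g c g g $    match g
  5  $ J F g      g c g g $      match g
  6  $ J F        c g g $        expand F → λ
  7  $ J          c g g $        expand J → c g g
  8  $ g g c      c g g $        match c
  9  $ g g        g g $          match g
Stack after step 9: $ g (top = g).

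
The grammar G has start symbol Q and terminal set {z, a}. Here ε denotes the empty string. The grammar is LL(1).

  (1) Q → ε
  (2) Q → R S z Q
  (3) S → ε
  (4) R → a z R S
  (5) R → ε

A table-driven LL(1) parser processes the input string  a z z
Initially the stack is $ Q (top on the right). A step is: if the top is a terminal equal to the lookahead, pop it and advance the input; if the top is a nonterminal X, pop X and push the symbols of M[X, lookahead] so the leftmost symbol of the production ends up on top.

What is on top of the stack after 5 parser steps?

step 1: stack=$ Q  input=a z z $  — expand Q → R S z Q
step 2: stack=$ Q z S R  input=a z z $  — expand R → a z R S
step 3: stack=$ Q z S S R z a  input=a z z $  — match a
step 4: stack=$ Q z S S R z  input=z z $  — match z
step 5: stack=$ Q z S S R  input=z $  — expand R → ε
Stack after step 5: $ Q z S S (top = S).

S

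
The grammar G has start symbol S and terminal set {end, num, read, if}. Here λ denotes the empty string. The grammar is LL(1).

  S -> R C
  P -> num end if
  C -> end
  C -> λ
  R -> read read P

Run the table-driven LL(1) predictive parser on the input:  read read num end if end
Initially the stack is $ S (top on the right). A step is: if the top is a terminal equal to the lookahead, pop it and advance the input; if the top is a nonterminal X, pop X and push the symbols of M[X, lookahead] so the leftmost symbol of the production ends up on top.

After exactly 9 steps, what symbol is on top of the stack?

step 1: stack=$ S  input=read read num end if end $  — expand S -> R C
step 2: stack=$ C R  input=read read num end if end $  — expand R -> read read P
step 3: stack=$ C P read read  input=read read num end if end $  — match read
step 4: stack=$ C P read  input=read num end if end $  — match read
step 5: stack=$ C P  input=num end if end $  — expand P -> num end if
step 6: stack=$ C if end num  input=num end if end $  — match num
step 7: stack=$ C if end  input=end if end $  — match end
step 8: stack=$ C if  input=if end $  — match if
step 9: stack=$ C  input=end $  — expand C -> end
Stack after step 9: $ end (top = end).

end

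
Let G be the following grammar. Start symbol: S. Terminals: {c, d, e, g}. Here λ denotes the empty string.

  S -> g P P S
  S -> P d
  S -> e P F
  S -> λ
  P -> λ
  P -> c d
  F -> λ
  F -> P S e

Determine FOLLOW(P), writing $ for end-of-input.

{$, c, d, e, g}

FIRST(P) = {λ, c}
FIRST(S) = {λ, c, d, e, g}  (via P d)
FIRST(F) = {λ, c, d, e, g}  (via P S e)
FOLLOW(S) includes $ since S is the start symbol.
FOLLOW(S): in S->g P P S, the suffix after S is empty (adds nothing new); in F->P S e, S is followed by e with FIRST {e}. Thus FOLLOW(S) = {$, e}.
FOLLOW(P): in S->g P P S (occurrence 1), P is followed by P S with FIRST {λ, c, d, e, g}; in S->g P P S (occurrence 1), the suffix after P is nullable, so FOLLOW(P) ⊇ FOLLOW(S) = {$, e}; in S->g P P S (occurrence 2), P is followed by S with FIRST {λ, c, d, e, g}; in S->g P P S (occurrence 2), the suffix after P is nullable, so FOLLOW(P) ⊇ FOLLOW(S) = {$, e}; in S->P d, P is followed by d with FIRST {d}; in S->e P F, P is followed by F with FIRST {λ, c, d, e, g}; in S->e P F, the suffix after P is nullable, so FOLLOW(P) ⊇ FOLLOW(S) = {$, e}; in F->P S e, P is followed by S e with FIRST {c, d, e, g}. Thus FOLLOW(P) = {$, c, d, e, g}.
FOLLOW(F): in S->e P F, the suffix after F is empty, so FOLLOW(F) ⊇ FOLLOW(S) = {$, e}. Thus FOLLOW(F) = {$, e}.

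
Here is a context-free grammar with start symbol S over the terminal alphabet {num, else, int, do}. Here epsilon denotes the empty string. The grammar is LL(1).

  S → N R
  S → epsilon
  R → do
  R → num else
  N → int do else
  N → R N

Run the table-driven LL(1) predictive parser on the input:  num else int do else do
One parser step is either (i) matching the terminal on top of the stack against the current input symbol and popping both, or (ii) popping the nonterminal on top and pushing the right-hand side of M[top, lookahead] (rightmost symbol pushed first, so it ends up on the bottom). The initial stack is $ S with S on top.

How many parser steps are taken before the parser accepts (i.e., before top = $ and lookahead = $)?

      Stack            Input                      Action
   1  $ S              num else int do else do $  expand S → N R
   2  $ R N            num else int do else do $  expand N → R N
   3  $ R N R          num else int do else do $  expand R → num else
   4  $ R N else num   num else int do else do $  match num
   5  $ R N else       else int do else do $      match else
   6  $ R N            int do else do $           expand N → int do else
   7  $ R else do int  int do else do $           match int
   8  $ R else do      do else do $               match do
   9  $ R else         else do $                  match else
  10  $ R              do $                       expand R → do
  11  $ do             do $                       match do
Accept reached after 11 steps.

11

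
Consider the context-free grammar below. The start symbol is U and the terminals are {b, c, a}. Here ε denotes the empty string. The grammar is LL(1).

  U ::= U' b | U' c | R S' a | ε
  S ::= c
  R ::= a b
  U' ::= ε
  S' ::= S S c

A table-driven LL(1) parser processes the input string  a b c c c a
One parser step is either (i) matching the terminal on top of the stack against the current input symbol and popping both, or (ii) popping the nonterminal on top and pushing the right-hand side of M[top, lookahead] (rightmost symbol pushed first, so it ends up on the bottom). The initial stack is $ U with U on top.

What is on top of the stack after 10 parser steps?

a

      Stack       Input          Action
   1  $ U         a b c c c a $  expand U ::= R S' a
   2  $ a S' R    a b c c c a $  expand R ::= a b
   3  $ a S' b a  a b c c c a $  match a
   4  $ a S' b    b c c c a $    match b
   5  $ a S'      c c c a $      expand S' ::= S S c
   6  $ a c S S   c c c a $      expand S ::= c
   7  $ a c S c   c c c a $      match c
   8  $ a c S     c c a $        expand S ::= c
   9  $ a c c     c c a $        match c
  10  $ a c       c a $          match c
Stack after step 10: $ a (top = a).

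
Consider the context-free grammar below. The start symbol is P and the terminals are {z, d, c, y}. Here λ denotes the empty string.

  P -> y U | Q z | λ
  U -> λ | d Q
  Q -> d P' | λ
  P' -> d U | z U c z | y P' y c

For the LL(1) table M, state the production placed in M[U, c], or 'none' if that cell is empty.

FIRST(U) = {λ, d}
FIRST(Q) = {λ, d}
FIRST(P') = {d, y, z}
FIRST(P) = {λ, d, y, z}  (via Q z)
FOLLOW(P) includes $ since P is the start symbol.
FOLLOW(P): P appears on no right-hand side. Thus FOLLOW(P) = {$}.
FOLLOW(U): in P->y U, the suffix after U is empty, so FOLLOW(U) ⊇ FOLLOW(P) = {$}; in P'->d U, the suffix after U is empty, so FOLLOW(U) ⊇ FOLLOW(P') = {$, c, y, z}; in P'->z U c z, U is followed by c z with FIRST {c}. Thus FOLLOW(U) = {$, c, y, z}.
FOLLOW(P'): in Q->d P', the suffix after P' is empty, so FOLLOW(P') ⊇ FOLLOW(Q) = {$, c, y, z}; in P'->y P' y c, P' is followed by y c with FIRST {y}. Thus FOLLOW(P') = {$, c, y, z}.
For U -> λ: FIRST(λ) = {λ}, so it goes in M[U, t] for t ∈ {}; since λ ∈ FIRST, also for every t ∈ FOLLOW(U) = {$, c, y, z}.
For U -> d Q: FIRST(d Q) = {d}, so it goes in M[U, t] for t ∈ {d}.

U -> λ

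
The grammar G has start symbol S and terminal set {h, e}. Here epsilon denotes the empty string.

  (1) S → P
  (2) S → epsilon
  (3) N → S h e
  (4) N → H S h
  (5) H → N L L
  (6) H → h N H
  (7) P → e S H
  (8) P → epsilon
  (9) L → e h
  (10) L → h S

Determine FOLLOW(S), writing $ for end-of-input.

{$, e, h}

FIRST(P) = {epsilon, e}
FIRST(L) = {e, h}
FIRST(S) = {epsilon, e}  (via P)
FIRST(N) = {e, h}  (via S h e, H S h)
FIRST(H) = {e, h}  (via N L L)
FOLLOW(S) includes $ since S is the start symbol.
FOLLOW(N): in H→N L L, N is followed by L L with FIRST {e, h}; in H→h N H, N is followed by H with FIRST {e, h}. Thus FOLLOW(N) = {e, h}.
FOLLOW(S): in N→S h e, S is followed by h e with FIRST {h}; in N→H S h, S is followed by h with FIRST {h}; in P→e S H, S is followed by H with FIRST {e, h}; in L→h S, the suffix after S is empty, so FOLLOW(S) ⊇ FOLLOW(L) = {$, e, h}. Thus FOLLOW(S) = {$, e, h}.
FOLLOW(P): in S→P, the suffix after P is empty, so FOLLOW(P) ⊇ FOLLOW(S) = {$, e, h}. Thus FOLLOW(P) = {$, e, h}.
FOLLOW(H): in N→H S h, H is followed by S h with FIRST {e, h}; in H→h N H, the suffix after H is empty (adds nothing new); in P→e S H, the suffix after H is empty, so FOLLOW(H) ⊇ FOLLOW(P) = {$, e, h}. Thus FOLLOW(H) = {$, e, h}.
FOLLOW(L): in H→N L L (occurrence 1), L is followed by L with FIRST {e, h}; in H→N L L (occurrence 2), the suffix after L is empty, so FOLLOW(L) ⊇ FOLLOW(H) = {$, e, h}. Thus FOLLOW(L) = {$, e, h}.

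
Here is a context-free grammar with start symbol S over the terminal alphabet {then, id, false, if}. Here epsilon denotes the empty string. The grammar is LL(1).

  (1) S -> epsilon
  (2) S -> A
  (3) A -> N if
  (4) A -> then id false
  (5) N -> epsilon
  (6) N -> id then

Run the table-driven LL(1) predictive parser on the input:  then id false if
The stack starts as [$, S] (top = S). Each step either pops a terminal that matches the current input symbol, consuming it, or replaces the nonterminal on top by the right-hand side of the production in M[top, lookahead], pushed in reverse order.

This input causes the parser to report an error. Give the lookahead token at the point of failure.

step 1: stack=$ S  input=then id false if $  — expand S -> A
step 2: stack=$ A  input=then id false if $  — expand A -> then id false
step 3: stack=$ false id then  input=then id false if $  — match then
step 4: stack=$ false id  input=id false if $  — match id
step 5: stack=$ false  input=false if $  — match false
step 6: stack=$  input=if $  — error: stack empty but input remains

if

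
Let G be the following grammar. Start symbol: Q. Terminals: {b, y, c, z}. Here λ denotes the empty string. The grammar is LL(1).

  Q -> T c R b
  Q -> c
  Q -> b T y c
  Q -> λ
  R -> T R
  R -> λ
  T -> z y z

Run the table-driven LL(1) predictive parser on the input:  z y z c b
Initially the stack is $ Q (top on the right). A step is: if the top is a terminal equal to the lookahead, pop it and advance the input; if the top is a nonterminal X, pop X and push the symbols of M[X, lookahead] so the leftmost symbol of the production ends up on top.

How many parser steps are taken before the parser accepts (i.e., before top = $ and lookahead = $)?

step 1: stack=$ Q  input=z y z c b $  — expand Q -> T c R b
step 2: stack=$ b R c T  input=z y z c b $  — expand T -> z y z
step 3: stack=$ b R c z y z  input=z y z c b $  — match z
step 4: stack=$ b R c z y  input=y z c b $  — match y
step 5: stack=$ b R c z  input=z c b $  — match z
step 6: stack=$ b R c  input=c b $  — match c
step 7: stack=$ b R  input=b $  — expand R -> λ
step 8: stack=$ b  input=b $  — match b
Accept reached after 8 steps.

8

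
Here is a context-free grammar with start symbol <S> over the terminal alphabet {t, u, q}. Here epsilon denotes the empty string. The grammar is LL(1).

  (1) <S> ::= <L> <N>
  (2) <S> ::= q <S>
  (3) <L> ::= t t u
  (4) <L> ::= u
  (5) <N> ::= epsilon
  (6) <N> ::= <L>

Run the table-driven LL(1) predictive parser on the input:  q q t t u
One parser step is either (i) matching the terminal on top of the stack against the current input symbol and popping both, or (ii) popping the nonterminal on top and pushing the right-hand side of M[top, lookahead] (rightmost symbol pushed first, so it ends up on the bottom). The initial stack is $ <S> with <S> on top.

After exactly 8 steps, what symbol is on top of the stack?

     Stack        Input        Action
  1  $ <S>        q q t t u $  expand <S> ::= q <S>
  2  $ <S> q      q q t t u $  match q
  3  $ <S>        q t t u $    expand <S> ::= q <S>
  4  $ <S> q      q t t u $    match q
  5  $ <S>        t t u $      expand <S> ::= <L> <N>
  6  $ <N> <L>    t t u $      expand <L> ::= t t u
  7  $ <N> u t t  t t u $      match t
  8  $ <N> u t    t u $        match t
Stack after step 8: $ <N> u (top = u).

u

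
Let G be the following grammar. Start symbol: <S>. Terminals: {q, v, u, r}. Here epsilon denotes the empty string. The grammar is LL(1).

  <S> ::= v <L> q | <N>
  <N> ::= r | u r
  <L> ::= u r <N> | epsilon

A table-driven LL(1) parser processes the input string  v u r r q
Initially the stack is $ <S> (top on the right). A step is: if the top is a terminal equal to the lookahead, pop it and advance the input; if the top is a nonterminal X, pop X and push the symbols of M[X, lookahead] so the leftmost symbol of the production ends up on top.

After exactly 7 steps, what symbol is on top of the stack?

q

     Stack        Input        Action
  1  $ <S>        v u r r q $  expand <S> ::= v <L> q
  2  $ q <L> v    v u r r q $  match v
  3  $ q <L>      u r r q $    expand <L> ::= u r <N>
  4  $ q <N> r u  u r r q $    match u
  5  $ q <N> r    r r q $      match r
  6  $ q <N>      r q $        expand <N> ::= r
  7  $ q r        r q $        match r
Stack after step 7: $ q (top = q).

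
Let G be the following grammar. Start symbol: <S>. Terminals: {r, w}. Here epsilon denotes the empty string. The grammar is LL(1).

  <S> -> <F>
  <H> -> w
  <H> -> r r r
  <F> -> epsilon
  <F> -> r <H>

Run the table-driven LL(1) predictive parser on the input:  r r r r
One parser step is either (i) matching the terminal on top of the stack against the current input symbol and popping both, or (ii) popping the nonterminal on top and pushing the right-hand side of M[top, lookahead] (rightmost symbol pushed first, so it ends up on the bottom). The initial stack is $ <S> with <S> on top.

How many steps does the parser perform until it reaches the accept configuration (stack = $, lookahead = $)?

     Stack    Input      Action
  1  $ <S>    r r r r $  expand <S> -> <F>
  2  $ <F>    r r r r $  expand <F> -> r <H>
  3  $ <H> r  r r r r $  match r
  4  $ <H>    r r r $    expand <H> -> r r r
  5  $ r r r  r r r $    match r
  6  $ r r    r r $      match r
  7  $ r      r $        match r
Accept reached after 7 steps.

7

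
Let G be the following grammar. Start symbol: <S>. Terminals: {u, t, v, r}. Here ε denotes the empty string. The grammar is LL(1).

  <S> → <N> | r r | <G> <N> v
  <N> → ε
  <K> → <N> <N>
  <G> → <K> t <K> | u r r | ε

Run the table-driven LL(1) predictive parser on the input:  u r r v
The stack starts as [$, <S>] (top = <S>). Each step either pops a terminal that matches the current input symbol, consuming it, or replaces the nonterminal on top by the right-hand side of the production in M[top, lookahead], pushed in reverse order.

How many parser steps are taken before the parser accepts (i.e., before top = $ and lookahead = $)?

     Stack          Input      Action
  1  $ <S>          u r r v $  expand <S> → <G> <N> v
  2  $ v <N> <G>    u r r v $  expand <G> → u r r
  3  $ v <N> r r u  u r r v $  match u
  4  $ v <N> r r    r r v $    match r
  5  $ v <N> r      r v $      match r
  6  $ v <N>        v $        expand <N> → ε
  7  $ v            v $        match v
Accept reached after 7 steps.

7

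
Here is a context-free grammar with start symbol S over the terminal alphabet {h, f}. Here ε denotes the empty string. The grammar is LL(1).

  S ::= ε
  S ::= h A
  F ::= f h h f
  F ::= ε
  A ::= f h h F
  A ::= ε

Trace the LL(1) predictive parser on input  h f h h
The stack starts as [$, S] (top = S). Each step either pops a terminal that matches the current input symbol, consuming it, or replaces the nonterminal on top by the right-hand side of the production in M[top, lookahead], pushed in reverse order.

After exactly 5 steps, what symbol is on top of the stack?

h

     Stack      Input      Action
  1  $ S        h f h h $  expand S ::= h A
  2  $ A h      h f h h $  match h
  3  $ A        f h h $    expand A ::= f h h F
  4  $ F h h f  f h h $    match f
  5  $ F h h    h h $      match h
Stack after step 5: $ F h (top = h).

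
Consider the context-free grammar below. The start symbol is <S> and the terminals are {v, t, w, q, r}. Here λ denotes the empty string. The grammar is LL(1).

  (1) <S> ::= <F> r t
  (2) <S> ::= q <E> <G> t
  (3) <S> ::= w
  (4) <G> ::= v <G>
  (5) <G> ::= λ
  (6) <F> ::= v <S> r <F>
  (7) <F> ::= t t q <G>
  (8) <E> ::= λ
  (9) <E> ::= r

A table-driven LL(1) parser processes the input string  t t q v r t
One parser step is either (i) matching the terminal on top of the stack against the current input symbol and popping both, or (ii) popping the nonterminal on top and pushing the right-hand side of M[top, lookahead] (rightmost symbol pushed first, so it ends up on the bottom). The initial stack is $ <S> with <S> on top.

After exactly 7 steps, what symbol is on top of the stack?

     Stack            Input          Action
  1  $ <S>            t t q v r t $  expand <S> ::= <F> r t
  2  $ t r <F>        t t q v r t $  expand <F> ::= t t q <G>
  3  $ t r <G> q t t  t t q v r t $  match t
  4  $ t r <G> q t    t q v r t $    match t
  5  $ t r <G> q      q v r t $      match q
  6  $ t r <G>        v r t $        expand <G> ::= v <G>
  7  $ t r <G> v      v r t $        match v
Stack after step 7: $ t r <G> (top = <G>).

<G>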